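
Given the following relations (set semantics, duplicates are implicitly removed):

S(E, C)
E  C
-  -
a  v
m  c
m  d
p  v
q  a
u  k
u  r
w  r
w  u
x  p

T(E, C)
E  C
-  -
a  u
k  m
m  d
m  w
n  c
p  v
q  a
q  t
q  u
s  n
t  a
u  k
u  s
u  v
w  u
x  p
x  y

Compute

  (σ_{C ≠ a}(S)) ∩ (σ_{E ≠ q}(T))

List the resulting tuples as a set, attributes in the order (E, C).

{(m, d), (p, v), (u, k), (w, u), (x, p)}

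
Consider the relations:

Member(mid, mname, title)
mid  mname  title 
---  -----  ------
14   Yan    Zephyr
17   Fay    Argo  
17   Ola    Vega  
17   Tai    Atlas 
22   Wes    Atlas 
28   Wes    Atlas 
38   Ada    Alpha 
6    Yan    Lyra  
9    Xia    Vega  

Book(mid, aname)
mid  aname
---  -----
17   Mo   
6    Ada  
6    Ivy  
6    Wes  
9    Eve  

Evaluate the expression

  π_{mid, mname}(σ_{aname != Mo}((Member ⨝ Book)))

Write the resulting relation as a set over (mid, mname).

Member ⋈ Book (natural join on mid): {(17, Fay, Argo, Mo), (17, Ola, Vega, Mo), (17, Tai, Atlas, Mo), (6, Yan, Lyra, Ada), (6, Yan, Lyra, Ivy), (6, Yan, Lyra, Wes), (9, Xia, Vega, Eve)}
Apply σ_{aname != Mo}; surviving tuples: {(6, Yan, Lyra, Ada), (6, Yan, Lyra, Ivy), (6, Yan, Lyra, Wes), (9, Xia, Vega, Eve)}
Keep only column(s) mid, mname (2 duplicate(s) eliminated): {(6, Yan), (9, Xia)}

{(6, Yan), (9, Xia)}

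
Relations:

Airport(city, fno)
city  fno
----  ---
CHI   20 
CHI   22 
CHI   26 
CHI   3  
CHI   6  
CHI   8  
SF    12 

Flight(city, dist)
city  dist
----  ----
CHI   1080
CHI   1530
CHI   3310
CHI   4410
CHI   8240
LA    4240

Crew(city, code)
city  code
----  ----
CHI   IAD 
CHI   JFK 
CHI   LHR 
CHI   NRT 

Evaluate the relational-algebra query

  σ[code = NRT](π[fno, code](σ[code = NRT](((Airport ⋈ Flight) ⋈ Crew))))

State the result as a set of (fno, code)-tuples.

Natural join on city: {(CHI, 20, 1080), (CHI, 20, 1530), (CHI, 20, 3310), (CHI, 20, 4410), (CHI, 20, 8240), (CHI, 22, 1080), (CHI, 22, 1530), (CHI, 22, 3310), (CHI, 22, 4410), (CHI, 22, 8240), (CHI, 26, 1080), (CHI, 26, 1530), (CHI, 26, 3310), (CHI, 26, 4410), (CHI, 26, 8240), (CHI, 3, 1080), (CHI, 3, 1530), (CHI, 3, 3310), (CHI, 3, 4410), (CHI, 3, 8240), (CHI, 6, 1080), (CHI, 6, 1530), (CHI, 6, 3310), (CHI, 6, 4410), (CHI, 6, 8240), (CHI, 8, 1080), (CHI, 8, 1530), (CHI, 8, 3310), (CHI, 8, 4410), (CHI, 8, 8240)}
Natural join on city: {(CHI, 20, 1080, IAD), (CHI, 20, 1080, JFK), (CHI, 20, 1080, LHR), (CHI, 20, 1080, NRT), (CHI, 20, 1530, IAD), (CHI, 20, 1530, JFK), (CHI, 20, 1530, LHR), (CHI, 20, 1530, NRT), (CHI, 20, 3310, IAD), (CHI, 20, 3310, JFK), (CHI, 20, 3310, LHR), (CHI, 20, 3310, NRT), (CHI, 20, 4410, IAD), (CHI, 20, 4410, JFK), (CHI, 20, 4410, LHR), (CHI, 20, 4410, NRT), (CHI, 20, 8240, IAD), (CHI, 20, 8240, JFK), (CHI, 20, 8240, LHR), (CHI, 20, 8240, NRT), (CHI, 22, 1080, IAD), (CHI, 22, 1080, JFK), (CHI, 22, 1080, LHR), (CHI, 22, 1080, NRT), (CHI, 22, 1530, IAD), (CHI, 22, 1530, JFK), (CHI, 22, 1530, LHR), (CHI, 22, 1530, NRT), (CHI, 22, 3310, IAD), (CHI, 22, 3310, JFK), (CHI, 22, 3310, LHR), (CHI, 22, 3310, NRT), (CHI, 22, 4410, IAD), (CHI, 22, 4410, JFK), (CHI, 22, 4410, LHR), (CHI, 22, 4410, NRT), (CHI, 22, 8240, IAD), (CHI, 22, 8240, JFK), (CHI, 22, 8240, LHR), (CHI, 22, 8240, NRT), (CHI, 26, 1080, IAD), (CHI, 26, 1080, JFK), (CHI, 26, 1080, LHR), (CHI, 26, 1080, NRT), (CHI, 26, 1530, IAD), (CHI, 26, 1530, JFK), (CHI, 26, 1530, LHR), (CHI, 26, 1530, NRT), (CHI, 26, 3310, IAD), (CHI, 26, 3310, JFK), (CHI, 26, 3310, LHR), (CHI, 26, 3310, NRT), (CHI, 26, 4410, IAD), (CHI, 26, 4410, JFK), (CHI, 26, 4410, LHR), (CHI, 26, 4410, NRT), (CHI, 26, 8240, IAD), (CHI, 26, 8240, JFK), (CHI, 26, 8240, LHR), (CHI, 26, 8240, NRT), (CHI, 3, 1080, IAD), (CHI, 3, 1080, JFK), (CHI, 3, 1080, LHR), (CHI, 3, 1080, NRT), (CHI, 3, 1530, IAD), (CHI, 3, 1530, JFK), (CHI, 3, 1530, LHR), (CHI, 3, 1530, NRT), (CHI, 3, 3310, IAD), (CHI, 3, 3310, JFK), (CHI, 3, 3310, LHR), (CHI, 3, 3310, NRT), (CHI, 3, 4410, IAD), (CHI, 3, 4410, JFK), (CHI, 3, 4410, LHR), (CHI, 3, 4410, NRT), (CHI, 3, 8240, IAD), (CHI, 3, 8240, JFK), (CHI, 3, 8240, LHR), (CHI, 3, 8240, NRT), (CHI, 6, 1080, IAD), (CHI, 6, 1080, JFK), (CHI, 6, 1080, LHR), (CHI, 6, 1080, NRT), (CHI, 6, 1530, IAD), (CHI, 6, 1530, JFK), (CHI, 6, 1530, LHR), (CHI, 6, 1530, NRT), (CHI, 6, 3310, IAD), (CHI, 6, 3310, JFK), (CHI, 6, 3310, LHR), (CHI, 6, 3310, NRT), (CHI, 6, 4410, IAD), (CHI, 6, 4410, JFK), (CHI, 6, 4410, LHR), (CHI, 6, 4410, NRT), (CHI, 6, 8240, IAD), (CHI, 6, 8240, JFK), (CHI, 6, 8240, LHR), (CHI, 6, 8240, NRT), (CHI, 8, 1080, IAD), (CHI, 8, 1080, JFK), (CHI, 8, 1080, LHR), (CHI, 8, 1080, NRT), (CHI, 8, 1530, IAD), (CHI, 8, 1530, JFK), (CHI, 8, 1530, LHR), (CHI, 8, 1530, NRT), (CHI, 8, 3310, IAD), (CHI, 8, 3310, JFK), (CHI, 8, 3310, LHR), (CHI, 8, 3310, NRT), (CHI, 8, 4410, IAD), (CHI, 8, 4410, JFK), (CHI, 8, 4410, LHR), (CHI, 8, 4410, NRT), (CHI, 8, 8240, IAD), (CHI, 8, 8240, JFK), (CHI, 8, 8240, LHR), (CHI, 8, 8240, NRT)}
Filtering on code = NRT leaves {(CHI, 20, 1080, NRT), (CHI, 20, 1530, NRT), (CHI, 20, 3310, NRT), (CHI, 20, 4410, NRT), (CHI, 20, 8240, NRT), (CHI, 22, 1080, NRT), (CHI, 22, 1530, NRT), (CHI, 22, 3310, NRT), (CHI, 22, 4410, NRT), (CHI, 22, 8240, NRT), (CHI, 26, 1080, NRT), (CHI, 26, 1530, NRT), (CHI, 26, 3310, NRT), (CHI, 26, 4410, NRT), (CHI, 26, 8240, NRT), (CHI, 3, 1080, NRT), (CHI, 3, 1530, NRT), (CHI, 3, 3310, NRT), (CHI, 3, 4410, NRT), (CHI, 3, 8240, NRT), (CHI, 6, 1080, NRT), (CHI, 6, 1530, NRT), (CHI, 6, 3310, NRT), (CHI, 6, 4410, NRT), (CHI, 6, 8240, NRT), (CHI, 8, 1080, NRT), (CHI, 8, 1530, NRT), (CHI, 8, 3310, NRT), (CHI, 8, 4410, NRT), (CHI, 8, 8240, NRT)}.
Keep only column(s) fno, code (24 duplicate(s) eliminated): {(20, NRT), (22, NRT), (26, NRT), (3, NRT), (6, NRT), (8, NRT)}
Filtering on code = NRT leaves {(20, NRT), (22, NRT), (26, NRT), (3, NRT), (6, NRT), (8, NRT)}.

{(20, NRT), (22, NRT), (26, NRT), (3, NRT), (6, NRT), (8, NRT)}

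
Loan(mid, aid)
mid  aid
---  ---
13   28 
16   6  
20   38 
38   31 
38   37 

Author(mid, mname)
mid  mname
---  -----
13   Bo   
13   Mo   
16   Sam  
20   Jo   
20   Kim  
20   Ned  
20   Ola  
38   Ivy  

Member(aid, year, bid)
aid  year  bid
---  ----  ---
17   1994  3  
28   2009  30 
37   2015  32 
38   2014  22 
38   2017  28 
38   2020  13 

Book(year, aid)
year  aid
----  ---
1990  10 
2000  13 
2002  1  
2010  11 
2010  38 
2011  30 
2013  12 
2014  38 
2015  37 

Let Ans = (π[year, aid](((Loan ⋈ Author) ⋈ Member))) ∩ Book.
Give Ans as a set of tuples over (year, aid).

Joining Loan and Author on mid yields {(13, 28, Bo), (13, 28, Mo), (16, 6, Sam), (20, 38, Jo), (20, 38, Kim), (20, 38, Ned), (20, 38, Ola), (38, 31, Ivy), (38, 37, Ivy)}.
Joining (Loan ⋈ Author) and Member on aid yields {(13, 28, Bo, 2009, 30), (13, 28, Mo, 2009, 30), (20, 38, Jo, 2014, 22), (20, 38, Jo, 2017, 28), (20, 38, Jo, 2020, 13), (20, 38, Kim, 2014, 22), (20, 38, Kim, 2017, 28), (20, 38, Kim, 2020, 13), (20, 38, Ned, 2014, 22), (20, 38, Ned, 2017, 28), (20, 38, Ned, 2020, 13), (20, 38, Ola, 2014, 22), (20, 38, Ola, 2017, 28), (20, 38, Ola, 2020, 13), (38, 37, Ivy, 2015, 32)}.
Projecting to year, aid (10 duplicate(s) eliminated): {(2009, 28), (2014, 38), (2015, 37), (2017, 38), (2020, 38)}
Taking the intersection: {(2014, 38), (2015, 37)}

{(2014, 38), (2015, 37)}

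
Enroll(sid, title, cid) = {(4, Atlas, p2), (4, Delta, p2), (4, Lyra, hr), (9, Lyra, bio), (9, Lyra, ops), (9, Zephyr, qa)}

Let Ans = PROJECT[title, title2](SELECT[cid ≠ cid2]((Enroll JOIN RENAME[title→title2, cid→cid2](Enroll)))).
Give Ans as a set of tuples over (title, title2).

{(Atlas, Lyra), (Delta, Lyra), (Lyra, Atlas), (Lyra, Delta), (Lyra, Lyra), (Lyra, Zephyr), (Zephyr, Lyra)}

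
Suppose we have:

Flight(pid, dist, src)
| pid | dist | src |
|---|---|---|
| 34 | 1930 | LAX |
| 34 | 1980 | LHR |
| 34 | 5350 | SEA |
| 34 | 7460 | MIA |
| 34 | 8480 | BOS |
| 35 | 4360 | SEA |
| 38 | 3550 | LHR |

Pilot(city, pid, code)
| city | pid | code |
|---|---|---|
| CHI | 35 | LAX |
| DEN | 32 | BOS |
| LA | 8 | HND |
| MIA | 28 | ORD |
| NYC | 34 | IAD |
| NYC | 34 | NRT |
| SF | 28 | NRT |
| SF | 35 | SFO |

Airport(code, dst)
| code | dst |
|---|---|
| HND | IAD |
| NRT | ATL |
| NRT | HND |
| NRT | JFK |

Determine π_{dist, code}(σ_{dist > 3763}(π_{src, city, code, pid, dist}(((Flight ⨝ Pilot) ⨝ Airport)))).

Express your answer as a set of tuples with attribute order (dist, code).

{(5350, NRT), (7460, NRT), (8480, NRT)}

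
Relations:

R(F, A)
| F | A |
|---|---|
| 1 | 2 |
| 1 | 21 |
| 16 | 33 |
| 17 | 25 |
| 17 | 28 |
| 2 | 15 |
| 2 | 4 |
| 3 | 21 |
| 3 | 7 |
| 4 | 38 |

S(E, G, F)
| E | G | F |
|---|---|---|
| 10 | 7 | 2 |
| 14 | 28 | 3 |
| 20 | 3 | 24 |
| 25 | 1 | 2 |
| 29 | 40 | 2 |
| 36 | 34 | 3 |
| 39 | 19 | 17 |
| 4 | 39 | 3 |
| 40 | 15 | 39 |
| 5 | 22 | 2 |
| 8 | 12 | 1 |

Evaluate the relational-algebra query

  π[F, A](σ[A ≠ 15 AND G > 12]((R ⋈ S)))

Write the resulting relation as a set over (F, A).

Joining R and S on F yields {(1, 2, 8, 12), (1, 21, 8, 12), (17, 25, 39, 19), (17, 28, 39, 19), (2, 15, 10, 7), (2, 15, 25, 1), (2, 15, 29, 40), (2, 15, 5, 22), (2, 4, 10, 7), (2, 4, 25, 1), (2, 4, 29, 40), (2, 4, 5, 22), (3, 21, 14, 28), (3, 21, 36, 34), (3, 21, 4, 39), (3, 7, 14, 28), (3, 7, 36, 34), (3, 7, 4, 39)}.
Filtering on A ≠ 15 AND G > 12 leaves {(17, 25, 39, 19), (17, 28, 39, 19), (2, 4, 29, 40), (2, 4, 5, 22), (3, 21, 14, 28), (3, 21, 36, 34), (3, 21, 4, 39), (3, 7, 14, 28), (3, 7, 36, 34), (3, 7, 4, 39)}.
π_{F, A} gives {(17, 25), (17, 28), (2, 4), (3, 21), (3, 7)} (5 duplicate(s) eliminated).

{(17, 25), (17, 28), (2, 4), (3, 21), (3, 7)}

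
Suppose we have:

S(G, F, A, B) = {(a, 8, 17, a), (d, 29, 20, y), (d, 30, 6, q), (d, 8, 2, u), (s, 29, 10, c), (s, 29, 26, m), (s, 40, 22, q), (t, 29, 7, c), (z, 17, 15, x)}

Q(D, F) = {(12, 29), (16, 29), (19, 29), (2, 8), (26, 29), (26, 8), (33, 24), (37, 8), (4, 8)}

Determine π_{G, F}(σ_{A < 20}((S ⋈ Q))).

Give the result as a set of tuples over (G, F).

{(a, 8), (d, 8), (s, 29), (t, 29)}

S ⋈ Q (natural join on F): {(a, 8, 17, a, 2), (a, 8, 17, a, 26), (a, 8, 17, a, 37), (a, 8, 17, a, 4), (d, 29, 20, y, 12), (d, 29, 20, y, 16), (d, 29, 20, y, 19), (d, 29, 20, y, 26), (d, 8, 2, u, 2), (d, 8, 2, u, 26), (d, 8, 2, u, 37), (d, 8, 2, u, 4), (s, 29, 10, c, 12), (s, 29, 10, c, 16), (s, 29, 10, c, 19), (s, 29, 10, c, 26), (s, 29, 26, m, 12), (s, 29, 26, m, 16), (s, 29, 26, m, 19), (s, 29, 26, m, 26), (t, 29, 7, c, 12), (t, 29, 7, c, 16), (t, 29, 7, c, 19), (t, 29, 7, c, 26)}
σ[A < 20]: keep tuples satisfying A < 20 → {(a, 8, 17, a, 2), (a, 8, 17, a, 26), (a, 8, 17, a, 37), (a, 8, 17, a, 4), (d, 8, 2, u, 2), (d, 8, 2, u, 26), (d, 8, 2, u, 37), (d, 8, 2, u, 4), (s, 29, 10, c, 12), (s, 29, 10, c, 16), (s, 29, 10, c, 19), (s, 29, 10, c, 26), (t, 29, 7, c, 12), (t, 29, 7, c, 16), (t, 29, 7, c, 19), (t, 29, 7, c, 26)}
π[G, F]: project onto (G, F) (12 duplicate(s) eliminated) → {(a, 8), (d, 8), (s, 29), (t, 29)}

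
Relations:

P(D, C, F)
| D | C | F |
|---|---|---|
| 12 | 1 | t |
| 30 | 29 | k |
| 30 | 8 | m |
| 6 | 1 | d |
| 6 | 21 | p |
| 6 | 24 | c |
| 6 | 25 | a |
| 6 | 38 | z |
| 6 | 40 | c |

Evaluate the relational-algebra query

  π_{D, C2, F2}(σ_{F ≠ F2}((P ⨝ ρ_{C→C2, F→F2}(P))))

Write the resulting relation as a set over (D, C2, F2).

ρ[C→C2, F→F2]: schema becomes (D, C2, F2); tuples unchanged.
P ⋈ ρ_{C→C2, F→F2}(P) (natural join on D): {(12, 1, t, 1, t), (30, 29, k, 29, k), (30, 29, k, 8, m), (30, 8, m, 29, k), (30, 8, m, 8, m), (6, 1, d, 1, d), (6, 1, d, 21, p), (6, 1, d, 24, c), (6, 1, d, 25, a), (6, 1, d, 38, z), (6, 1, d, 40, c), (6, 21, p, 1, d), (6, 21, p, 21, p), (6, 21, p, 24, c), (6, 21, p, 25, a), (6, 21, p, 38, z), (6, 21, p, 40, c), (6, 24, c, 1, d), (6, 24, c, 21, p), (6, 24, c, 24, c), (6, 24, c, 25, a), (6, 24, c, 38, z), (6, 24, c, 40, c), (6, 25, a, 1, d), (6, 25, a, 21, p), (6, 25, a, 24, c), (6, 25, a, 25, a), (6, 25, a, 38, z), (6, 25, a, 40, c), (6, 38, z, 1, d), (6, 38, z, 21, p), (6, 38, z, 24, c), (6, 38, z, 25, a), (6, 38, z, 38, z), (6, 38, z, 40, c), (6, 40, c, 1, d), (6, 40, c, 21, p), (6, 40, c, 24, c), (6, 40, c, 25, a), (6, 40, c, 38, z), (6, 40, c, 40, c)}
Filtering on F ≠ F2 leaves {(30, 29, k, 8, m), (30, 8, m, 29, k), (6, 1, d, 21, p), (6, 1, d, 24, c), (6, 1, d, 25, a), (6, 1, d, 38, z), (6, 1, d, 40, c), (6, 21, p, 1, d), (6, 21, p, 24, c), (6, 21, p, 25, a), (6, 21, p, 38, z), (6, 21, p, 40, c), (6, 24, c, 1, d), (6, 24, c, 21, p), (6, 24, c, 25, a), (6, 24, c, 38, z), (6, 25, a, 1, d), (6, 25, a, 21, p), (6, 25, a, 24, c), (6, 25, a, 38, z), (6, 25, a, 40, c), (6, 38, z, 1, d), (6, 38, z, 21, p), (6, 38, z, 24, c), (6, 38, z, 25, a), (6, 38, z, 40, c), (6, 40, c, 1, d), (6, 40, c, 21, p), (6, 40, c, 25, a), (6, 40, c, 38, z)}.
Keep only column(s) D, C2, F2 (22 duplicate(s) eliminated): {(30, 29, k), (30, 8, m), (6, 1, d), (6, 21, p), (6, 24, c), (6, 25, a), (6, 38, z), (6, 40, c)}

{(30, 29, k), (30, 8, m), (6, 1, d), (6, 21, p), (6, 24, c), (6, 25, a), (6, 38, z), (6, 40, c)}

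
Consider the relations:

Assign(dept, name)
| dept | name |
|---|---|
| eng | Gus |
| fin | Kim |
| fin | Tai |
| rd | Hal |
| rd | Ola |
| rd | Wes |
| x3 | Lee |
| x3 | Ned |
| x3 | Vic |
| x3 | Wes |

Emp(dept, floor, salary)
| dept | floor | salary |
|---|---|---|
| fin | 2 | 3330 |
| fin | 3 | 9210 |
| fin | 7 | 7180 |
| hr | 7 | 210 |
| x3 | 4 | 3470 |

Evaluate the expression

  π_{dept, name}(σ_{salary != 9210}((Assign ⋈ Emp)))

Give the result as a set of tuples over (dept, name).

Natural join on dept: {(fin, Kim, 2, 3330), (fin, Kim, 3, 9210), (fin, Kim, 7, 7180), (fin, Tai, 2, 3330), (fin, Tai, 3, 9210), (fin, Tai, 7, 7180), (x3, Lee, 4, 3470), (x3, Ned, 4, 3470), (x3, Vic, 4, 3470), (x3, Wes, 4, 3470)}
σ[salary != 9210]: keep tuples satisfying salary != 9210 → {(fin, Kim, 2, 3330), (fin, Kim, 7, 7180), (fin, Tai, 2, 3330), (fin, Tai, 7, 7180), (x3, Lee, 4, 3470), (x3, Ned, 4, 3470), (x3, Vic, 4, 3470), (x3, Wes, 4, 3470)}
Keep only column(s) dept, name (2 duplicate(s) eliminated): {(fin, Kim), (fin, Tai), (x3, Lee), (x3, Ned), (x3, Vic), (x3, Wes)}

{(fin, Kim), (fin, Tai), (x3, Lee), (x3, Ned), (x3, Vic), (x3, Wes)}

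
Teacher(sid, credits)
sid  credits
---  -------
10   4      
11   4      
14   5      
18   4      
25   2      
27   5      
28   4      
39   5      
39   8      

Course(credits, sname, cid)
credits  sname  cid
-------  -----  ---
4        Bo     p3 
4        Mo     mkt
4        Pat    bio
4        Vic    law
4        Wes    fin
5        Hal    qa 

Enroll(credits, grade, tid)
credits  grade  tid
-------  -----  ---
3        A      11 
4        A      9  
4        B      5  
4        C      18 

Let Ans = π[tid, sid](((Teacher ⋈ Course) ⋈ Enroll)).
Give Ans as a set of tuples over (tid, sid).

{(18, 10), (18, 11), (18, 18), (18, 28), (5, 10), (5, 11), (5, 18), (5, 28), (9, 10), (9, 11), (9, 18), (9, 28)}

Natural join on credits: {(10, 4, Bo, p3), (10, 4, Mo, mkt), (10, 4, Pat, bio), (10, 4, Vic, law), (10, 4, Wes, fin), (11, 4, Bo, p3), (11, 4, Mo, mkt), (11, 4, Pat, bio), (11, 4, Vic, law), (11, 4, Wes, fin), (14, 5, Hal, qa), (18, 4, Bo, p3), (18, 4, Mo, mkt), (18, 4, Pat, bio), (18, 4, Vic, law), (18, 4, Wes, fin), (27, 5, Hal, qa), (28, 4, Bo, p3), (28, 4, Mo, mkt), (28, 4, Pat, bio), (28, 4, Vic, law), (28, 4, Wes, fin), (39, 5, Hal, qa)}
Natural join on credits: {(10, 4, Bo, p3, A, 9), (10, 4, Bo, p3, B, 5), (10, 4, Bo, p3, C, 18), (10, 4, Mo, mkt, A, 9), (10, 4, Mo, mkt, B, 5), (10, 4, Mo, mkt, C, 18), (10, 4, Pat, bio, A, 9), (10, 4, Pat, bio, B, 5), (10, 4, Pat, bio, C, 18), (10, 4, Vic, law, A, 9), (10, 4, Vic, law, B, 5), (10, 4, Vic, law, C, 18), (10, 4, Wes, fin, A, 9), (10, 4, Wes, fin, B, 5), (10, 4, Wes, fin, C, 18), (11, 4, Bo, p3, A, 9), (11, 4, Bo, p3, B, 5), (11, 4, Bo, p3, C, 18), (11, 4, Mo, mkt, A, 9), (11, 4, Mo, mkt, B, 5), (11, 4, Mo, mkt, C, 18), (11, 4, Pat, bio, A, 9), (11, 4, Pat, bio, B, 5), (11, 4, Pat, bio, C, 18), (11, 4, Vic, law, A, 9), (11, 4, Vic, law, B, 5), (11, 4, Vic, law, C, 18), (11, 4, Wes, fin, A, 9), (11, 4, Wes, fin, B, 5), (11, 4, Wes, fin, C, 18), (18, 4, Bo, p3, A, 9), (18, 4, Bo, p3, B, 5), (18, 4, Bo, p3, C, 18), (18, 4, Mo, mkt, A, 9), (18, 4, Mo, mkt, B, 5), (18, 4, Mo, mkt, C, 18), (18, 4, Pat, bio, A, 9), (18, 4, Pat, bio, B, 5), (18, 4, Pat, bio, C, 18), (18, 4, Vic, law, A, 9), (18, 4, Vic, law, B, 5), (18, 4, Vic, law, C, 18), (18, 4, Wes, fin, A, 9), (18, 4, Wes, fin, B, 5), (18, 4, Wes, fin, C, 18), (28, 4, Bo, p3, A, 9), (28, 4, Bo, p3, B, 5), (28, 4, Bo, p3, C, 18), (28, 4, Mo, mkt, A, 9), (28, 4, Mo, mkt, B, 5), (28, 4, Mo, mkt, C, 18), (28, 4, Pat, bio, A, 9), (28, 4, Pat, bio, B, 5), (28, 4, Pat, bio, C, 18), (28, 4, Vic, law, A, 9), (28, 4, Vic, law, B, 5), (28, 4, Vic, law, C, 18), (28, 4, Wes, fin, A, 9), (28, 4, Wes, fin, B, 5), (28, 4, Wes, fin, C, 18)}
Projecting to tid, sid (48 duplicate(s) eliminated): {(18, 10), (18, 11), (18, 18), (18, 28), (5, 10), (5, 11), (5, 18), (5, 28), (9, 10), (9, 11), (9, 18), (9, 28)}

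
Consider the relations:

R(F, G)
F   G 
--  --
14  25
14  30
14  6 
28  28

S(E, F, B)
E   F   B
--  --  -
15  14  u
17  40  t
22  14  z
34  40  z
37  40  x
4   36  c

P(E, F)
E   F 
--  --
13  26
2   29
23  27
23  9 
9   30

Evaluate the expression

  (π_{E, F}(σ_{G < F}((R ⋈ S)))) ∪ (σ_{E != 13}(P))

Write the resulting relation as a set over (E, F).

Natural join on F: {(14, 25, 15, u), (14, 25, 22, z), (14, 30, 15, u), (14, 30, 22, z), (14, 6, 15, u), (14, 6, 22, z)}
Filtering on G < F leaves {(14, 6, 15, u), (14, 6, 22, z)}.
π[E, F]: project onto (E, F) → {(15, 14), (22, 14)}
Filtering on E != 13 leaves {(2, 29), (23, 27), (23, 9), (9, 30)}.
Set union of the two operands is {(15, 14), (2, 29), (22, 14), (23, 27), (23, 9), (9, 30)}.

{(15, 14), (2, 29), (22, 14), (23, 27), (23, 9), (9, 30)}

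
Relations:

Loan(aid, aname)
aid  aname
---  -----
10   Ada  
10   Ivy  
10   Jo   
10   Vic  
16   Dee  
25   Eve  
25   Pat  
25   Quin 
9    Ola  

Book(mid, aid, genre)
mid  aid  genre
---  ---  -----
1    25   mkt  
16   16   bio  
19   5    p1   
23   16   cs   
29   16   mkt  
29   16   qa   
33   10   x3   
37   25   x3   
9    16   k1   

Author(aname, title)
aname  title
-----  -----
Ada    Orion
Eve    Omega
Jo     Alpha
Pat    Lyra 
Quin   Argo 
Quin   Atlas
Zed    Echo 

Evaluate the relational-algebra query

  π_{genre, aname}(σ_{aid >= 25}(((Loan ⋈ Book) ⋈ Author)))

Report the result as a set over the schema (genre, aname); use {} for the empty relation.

{(mkt, Eve), (mkt, Pat), (mkt, Quin), (x3, Eve), (x3, Pat), (x3, Quin)}

Loan ⋈ Book (natural join on aid): {(10, Ada, 33, x3), (10, Ivy, 33, x3), (10, Jo, 33, x3), (10, Vic, 33, x3), (16, Dee, 16, bio), (16, Dee, 23, cs), (16, Dee, 29, mkt), (16, Dee, 29, qa), (16, Dee, 9, k1), (25, Eve, 1, mkt), (25, Eve, 37, x3), (25, Pat, 1, mkt), (25, Pat, 37, x3), (25, Quin, 1, mkt), (25, Quin, 37, x3)}
(Loan ⋈ Book) ⋈ Author (natural join on aname): {(10, Ada, 33, x3, Orion), (10, Jo, 33, x3, Alpha), (25, Eve, 1, mkt, Omega), (25, Eve, 37, x3, Omega), (25, Pat, 1, mkt, Lyra), (25, Pat, 37, x3, Lyra), (25, Quin, 1, mkt, Argo), (25, Quin, 1, mkt, Atlas), (25, Quin, 37, x3, Argo), (25, Quin, 37, x3, Atlas)}
Selection aid >= 25: {(25, Eve, 1, mkt, Omega), (25, Eve, 37, x3, Omega), (25, Pat, 1, mkt, Lyra), (25, Pat, 37, x3, Lyra), (25, Quin, 1, mkt, Argo), (25, Quin, 1, mkt, Atlas), (25, Quin, 37, x3, Argo), (25, Quin, 37, x3, Atlas)}
π[genre, aname]: project onto (genre, aname) (2 duplicate(s) eliminated) → {(mkt, Eve), (mkt, Pat), (mkt, Quin), (x3, Eve), (x3, Pat), (x3, Quin)}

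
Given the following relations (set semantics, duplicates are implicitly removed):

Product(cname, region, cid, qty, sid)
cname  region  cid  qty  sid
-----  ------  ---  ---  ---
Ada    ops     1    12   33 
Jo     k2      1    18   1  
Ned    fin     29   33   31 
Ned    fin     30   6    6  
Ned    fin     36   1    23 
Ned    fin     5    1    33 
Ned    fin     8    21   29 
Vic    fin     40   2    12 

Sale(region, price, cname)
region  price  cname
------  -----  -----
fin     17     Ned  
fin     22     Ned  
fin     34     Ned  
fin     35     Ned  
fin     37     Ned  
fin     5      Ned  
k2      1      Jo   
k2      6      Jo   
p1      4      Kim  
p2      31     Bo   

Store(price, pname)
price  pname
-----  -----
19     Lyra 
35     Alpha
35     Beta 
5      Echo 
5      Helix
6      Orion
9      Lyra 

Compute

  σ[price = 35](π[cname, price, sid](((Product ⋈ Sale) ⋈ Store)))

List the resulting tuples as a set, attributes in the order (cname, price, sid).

{(Ned, 35, 23), (Ned, 35, 29), (Ned, 35, 31), (Ned, 35, 33), (Ned, 35, 6)}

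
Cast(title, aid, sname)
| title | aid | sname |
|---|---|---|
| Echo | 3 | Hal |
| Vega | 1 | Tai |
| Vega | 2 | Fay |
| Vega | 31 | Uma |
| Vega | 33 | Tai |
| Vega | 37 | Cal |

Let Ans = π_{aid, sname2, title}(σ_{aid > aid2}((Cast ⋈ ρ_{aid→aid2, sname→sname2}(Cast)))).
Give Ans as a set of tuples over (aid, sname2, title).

ρ[aid→aid2, sname→sname2]: schema becomes (title, aid2, sname2); tuples unchanged.
Cast ⋈ ρ_{aid→aid2, sname→sname2}(Cast) (natural join on title): {(Echo, 3, Hal, 3, Hal), (Vega, 1, Tai, 1, Tai), (Vega, 1, Tai, 2, Fay), (Vega, 1, Tai, 31, Uma), (Vega, 1, Tai, 33, Tai), (Vega, 1, Tai, 37, Cal), (Vega, 2, Fay, 1, Tai), (Vega, 2, Fay, 2, Fay), (Vega, 2, Fay, 31, Uma), (Vega, 2, Fay, 33, Tai), (Vega, 2, Fay, 37, Cal), (Vega, 31, Uma, 1, Tai), (Vega, 31, Uma, 2, Fay), (Vega, 31, Uma, 31, Uma), (Vega, 31, Uma, 33, Tai), (Vega, 31, Uma, 37, Cal), (Vega, 33, Tai, 1, Tai), (Vega, 33, Tai, 2, Fay), (Vega, 33, Tai, 31, Uma), (Vega, 33, Tai, 33, Tai), (Vega, 33, Tai, 37, Cal), (Vega, 37, Cal, 1, Tai), (Vega, 37, Cal, 2, Fay), (Vega, 37, Cal, 31, Uma), (Vega, 37, Cal, 33, Tai), (Vega, 37, Cal, 37, Cal)}
Selection aid > aid2: {(Vega, 2, Fay, 1, Tai), (Vega, 31, Uma, 1, Tai), (Vega, 31, Uma, 2, Fay), (Vega, 33, Tai, 1, Tai), (Vega, 33, Tai, 2, Fay), (Vega, 33, Tai, 31, Uma), (Vega, 37, Cal, 1, Tai), (Vega, 37, Cal, 2, Fay), (Vega, 37, Cal, 31, Uma), (Vega, 37, Cal, 33, Tai)}
π[aid, sname2, title]: project onto (aid, sname2, title) (1 duplicate(s) eliminated) → {(2, Tai, Vega), (31, Fay, Vega), (31, Tai, Vega), (33, Fay, Vega), (33, Tai, Vega), (33, Uma, Vega), (37, Fay, Vega), (37, Tai, Vega), (37, Uma, Vega)}

{(2, Tai, Vega), (31, Fay, Vega), (31, Tai, Vega), (33, Fay, Vega), (33, Tai, Vega), (33, Uma, Vega), (37, Fay, Vega), (37, Tai, Vega), (37, Uma, Vega)}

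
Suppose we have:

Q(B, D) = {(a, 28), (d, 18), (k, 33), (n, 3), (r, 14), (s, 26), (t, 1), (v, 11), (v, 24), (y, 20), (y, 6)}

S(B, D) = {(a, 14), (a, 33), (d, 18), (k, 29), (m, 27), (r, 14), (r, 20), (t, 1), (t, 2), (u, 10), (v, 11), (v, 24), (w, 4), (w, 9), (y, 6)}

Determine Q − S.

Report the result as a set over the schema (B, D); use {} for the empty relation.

{(a, 28), (k, 33), (n, 3), (s, 26), (y, 20)}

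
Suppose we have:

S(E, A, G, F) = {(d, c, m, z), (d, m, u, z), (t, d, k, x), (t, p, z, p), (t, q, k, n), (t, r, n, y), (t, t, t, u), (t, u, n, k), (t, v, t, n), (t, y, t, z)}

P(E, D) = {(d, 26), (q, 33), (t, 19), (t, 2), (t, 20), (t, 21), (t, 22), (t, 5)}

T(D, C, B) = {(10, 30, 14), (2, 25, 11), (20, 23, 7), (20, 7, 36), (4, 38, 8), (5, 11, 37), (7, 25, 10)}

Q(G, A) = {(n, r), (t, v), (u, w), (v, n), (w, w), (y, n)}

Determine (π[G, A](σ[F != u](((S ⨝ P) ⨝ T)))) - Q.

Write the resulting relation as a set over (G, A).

Joining S and P on E yields {(d, c, m, z, 26), (d, m, u, z, 26), (t, d, k, x, 19), (t, d, k, x, 2), (t, d, k, x, 20), (t, d, k, x, 21), (t, d, k, x, 22), (t, d, k, x, 5), (t, p, z, p, 19), (t, p, z, p, 2), (t, p, z, p, 20), (t, p, z, p, 21), (t, p, z, p, 22), (t, p, z, p, 5), (t, q, k, n, 19), (t, q, k, n, 2), (t, q, k, n, 20), (t, q, k, n, 21), (t, q, k, n, 22), (t, q, k, n, 5), (t, r, n, y, 19), (t, r, n, y, 2), (t, r, n, y, 20), (t, r, n, y, 21), (t, r, n, y, 22), (t, r, n, y, 5), (t, t, t, u, 19), (t, t, t, u, 2), (t, t, t, u, 20), (t, t, t, u, 21), (t, t, t, u, 22), (t, t, t, u, 5), (t, u, n, k, 19), (t, u, n, k, 2), (t, u, n, k, 20), (t, u, n, k, 21), (t, u, n, k, 22), (t, u, n, k, 5), (t, v, t, n, 19), (t, v, t, n, 2), (t, v, t, n, 20), (t, v, t, n, 21), (t, v, t, n, 22), (t, v, t, n, 5), (t, y, t, z, 19), (t, y, t, z, 2), (t, y, t, z, 20), (t, y, t, z, 21), (t, y, t, z, 22), (t, y, t, z, 5)}.
Joining (S ⨝ P) and T on D yields {(t, d, k, x, 2, 25, 11), (t, d, k, x, 20, 23, 7), (t, d, k, x, 20, 7, 36), (t, d, k, x, 5, 11, 37), (t, p, z, p, 2, 25, 11), (t, p, z, p, 20, 23, 7), (t, p, z, p, 20, 7, 36), (t, p, z, p, 5, 11, 37), (t, q, k, n, 2, 25, 11), (t, q, k, n, 20, 23, 7), (t, q, k, n, 20, 7, 36), (t, q, k, n, 5, 11, 37), (t, r, n, y, 2, 25, 11), (t, r, n, y, 20, 23, 7), (t, r, n, y, 20, 7, 36), (t, r, n, y, 5, 11, 37), (t, t, t, u, 2, 25, 11), (t, t, t, u, 20, 23, 7), (t, t, t, u, 20, 7, 36), (t, t, t, u, 5, 11, 37), (t, u, n, k, 2, 25, 11), (t, u, n, k, 20, 23, 7), (t, u, n, k, 20, 7, 36), (t, u, n, k, 5, 11, 37), (t, v, t, n, 2, 25, 11), (t, v, t, n, 20, 23, 7), (t, v, t, n, 20, 7, 36), (t, v, t, n, 5, 11, 37), (t, y, t, z, 2, 25, 11), (t, y, t, z, 20, 23, 7), (t, y, t, z, 20, 7, 36), (t, y, t, z, 5, 11, 37)}.
Filtering on F != u leaves {(t, d, k, x, 2, 25, 11), (t, d, k, x, 20, 23, 7), (t, d, k, x, 20, 7, 36), (t, d, k, x, 5, 11, 37), (t, p, z, p, 2, 25, 11), (t, p, z, p, 20, 23, 7), (t, p, z, p, 20, 7, 36), (t, p, z, p, 5, 11, 37), (t, q, k, n, 2, 25, 11), (t, q, k, n, 20, 23, 7), (t, q, k, n, 20, 7, 36), (t, q, k, n, 5, 11, 37), (t, r, n, y, 2, 25, 11), (t, r, n, y, 20, 23, 7), (t, r, n, y, 20, 7, 36), (t, r, n, y, 5, 11, 37), (t, u, n, k, 2, 25, 11), (t, u, n, k, 20, 23, 7), (t, u, n, k, 20, 7, 36), (t, u, n, k, 5, 11, 37), (t, v, t, n, 2, 25, 11), (t, v, t, n, 20, 23, 7), (t, v, t, n, 20, 7, 36), (t, v, t, n, 5, 11, 37), (t, y, t, z, 2, 25, 11), (t, y, t, z, 20, 23, 7), (t, y, t, z, 20, 7, 36), (t, y, t, z, 5, 11, 37)}.
π[G, A]: project onto (G, A) (21 duplicate(s) eliminated) → {(k, d), (k, q), (n, r), (n, u), (t, v), (t, y), (z, p)}
Set difference of the two operands is {(k, d), (k, q), (n, u), (t, y), (z, p)}.

{(k, d), (k, q), (n, u), (t, y), (z, p)}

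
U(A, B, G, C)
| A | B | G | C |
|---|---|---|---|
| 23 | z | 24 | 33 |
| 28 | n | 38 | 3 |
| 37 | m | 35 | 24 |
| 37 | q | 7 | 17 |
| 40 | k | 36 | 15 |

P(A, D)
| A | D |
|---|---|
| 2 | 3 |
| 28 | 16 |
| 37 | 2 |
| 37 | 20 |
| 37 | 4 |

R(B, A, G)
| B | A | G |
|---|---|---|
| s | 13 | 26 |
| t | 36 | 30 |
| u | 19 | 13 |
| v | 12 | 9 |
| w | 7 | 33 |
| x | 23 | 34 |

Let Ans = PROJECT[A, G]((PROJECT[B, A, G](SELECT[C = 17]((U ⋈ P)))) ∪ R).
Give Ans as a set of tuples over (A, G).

Natural join on A: {(28, n, 38, 3, 16), (37, m, 35, 24, 2), (37, m, 35, 24, 20), (37, m, 35, 24, 4), (37, q, 7, 17, 2), (37, q, 7, 17, 20), (37, q, 7, 17, 4)}
Filtering on C = 17 leaves {(37, q, 7, 17, 2), (37, q, 7, 17, 20), (37, q, 7, 17, 4)}.
Projecting to B, A, G (2 duplicate(s) eliminated): {(q, 37, 7)}
Set union of the two operands is {(q, 37, 7), (s, 13, 26), (t, 36, 30), (u, 19, 13), (v, 12, 9), (w, 7, 33), (x, 23, 34)}.
Projecting to A, G: {(12, 9), (13, 26), (19, 13), (23, 34), (36, 30), (37, 7), (7, 33)}

{(12, 9), (13, 26), (19, 13), (23, 34), (36, 30), (37, 7), (7, 33)}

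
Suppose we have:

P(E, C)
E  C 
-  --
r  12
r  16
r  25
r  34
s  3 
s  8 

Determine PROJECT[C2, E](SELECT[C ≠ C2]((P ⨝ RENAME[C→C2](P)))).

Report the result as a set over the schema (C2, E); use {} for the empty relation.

ρ[C→C2]: schema becomes (E, C2); tuples unchanged.
Joining P and RENAME[C→C2](P) on E yields {(r, 12, 12), (r, 12, 16), (r, 12, 25), (r, 12, 34), (r, 16, 12), (r, 16, 16), (r, 16, 25), (r, 16, 34), (r, 25, 12), (r, 25, 16), (r, 25, 25), (r, 25, 34), (r, 34, 12), (r, 34, 16), (r, 34, 25), (r, 34, 34), (s, 3, 3), (s, 3, 8), (s, 8, 3), (s, 8, 8)}.
σ[C ≠ C2]: keep tuples satisfying C ≠ C2 → {(r, 12, 16), (r, 12, 25), (r, 12, 34), (r, 16, 12), (r, 16, 25), (r, 16, 34), (r, 25, 12), (r, 25, 16), (r, 25, 34), (r, 34, 12), (r, 34, 16), (r, 34, 25), (s, 3, 8), (s, 8, 3)}
Projecting to C2, E (8 duplicate(s) eliminated): {(12, r), (16, r), (25, r), (3, s), (34, r), (8, s)}

{(12, r), (16, r), (25, r), (3, s), (34, r), (8, s)}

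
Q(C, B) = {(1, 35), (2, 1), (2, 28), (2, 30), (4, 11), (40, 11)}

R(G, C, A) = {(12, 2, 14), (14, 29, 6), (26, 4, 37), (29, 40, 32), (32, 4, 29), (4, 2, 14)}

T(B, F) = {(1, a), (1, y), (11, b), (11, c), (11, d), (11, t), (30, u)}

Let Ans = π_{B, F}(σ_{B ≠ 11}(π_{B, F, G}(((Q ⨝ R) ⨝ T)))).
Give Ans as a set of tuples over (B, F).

{(1, a), (1, y), (30, u)}

Q ⋈ R (natural join on C): {(2, 1, 12, 14), (2, 1, 4, 14), (2, 28, 12, 14), (2, 28, 4, 14), (2, 30, 12, 14), (2, 30, 4, 14), (4, 11, 26, 37), (4, 11, 32, 29), (40, 11, 29, 32)}
(Q ⨝ R) ⋈ T (natural join on B): {(2, 1, 12, 14, a), (2, 1, 12, 14, y), (2, 1, 4, 14, a), (2, 1, 4, 14, y), (2, 30, 12, 14, u), (2, 30, 4, 14, u), (4, 11, 26, 37, b), (4, 11, 26, 37, c), (4, 11, 26, 37, d), (4, 11, 26, 37, t), (4, 11, 32, 29, b), (4, 11, 32, 29, c), (4, 11, 32, 29, d), (4, 11, 32, 29, t), (40, 11, 29, 32, b), (40, 11, 29, 32, c), (40, 11, 29, 32, d), (40, 11, 29, 32, t)}
Projecting to B, F, G: {(1, a, 12), (1, a, 4), (1, y, 12), (1, y, 4), (11, b, 26), (11, b, 29), (11, b, 32), (11, c, 26), (11, c, 29), (11, c, 32), (11, d, 26), (11, d, 29), (11, d, 32), (11, t, 26), (11, t, 29), (11, t, 32), (30, u, 12), (30, u, 4)}
Apply σ_{B ≠ 11}; surviving tuples: {(1, a, 12), (1, a, 4), (1, y, 12), (1, y, 4), (30, u, 12), (30, u, 4)}
Projecting to B, F (3 duplicate(s) eliminated): {(1, a), (1, y), (30, u)}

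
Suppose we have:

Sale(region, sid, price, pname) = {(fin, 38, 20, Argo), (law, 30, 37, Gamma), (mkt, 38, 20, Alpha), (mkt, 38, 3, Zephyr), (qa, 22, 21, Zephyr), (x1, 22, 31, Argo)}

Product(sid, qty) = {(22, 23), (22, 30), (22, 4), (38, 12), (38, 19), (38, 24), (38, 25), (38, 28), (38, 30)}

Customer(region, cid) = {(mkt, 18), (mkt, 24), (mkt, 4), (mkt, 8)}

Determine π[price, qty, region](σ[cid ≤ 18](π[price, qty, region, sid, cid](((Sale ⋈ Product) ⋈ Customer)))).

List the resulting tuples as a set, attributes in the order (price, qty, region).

Natural join on sid: {(fin, 38, 20, Argo, 12), (fin, 38, 20, Argo, 19), (fin, 38, 20, Argo, 24), (fin, 38, 20, Argo, 25), (fin, 38, 20, Argo, 28), (fin, 38, 20, Argo, 30), (mkt, 38, 20, Alpha, 12), (mkt, 38, 20, Alpha, 19), (mkt, 38, 20, Alpha, 24), (mkt, 38, 20, Alpha, 25), (mkt, 38, 20, Alpha, 28), (mkt, 38, 20, Alpha, 30), (mkt, 38, 3, Zephyr, 12), (mkt, 38, 3, Zephyr, 19), (mkt, 38, 3, Zephyr, 24), (mkt, 38, 3, Zephyr, 25), (mkt, 38, 3, Zephyr, 28), (mkt, 38, 3, Zephyr, 30), (qa, 22, 21, Zephyr, 23), (qa, 22, 21, Zephyr, 30), (qa, 22, 21, Zephyr, 4), (x1, 22, 31, Argo, 23), (x1, 22, 31, Argo, 30), (x1, 22, 31, Argo, 4)}
Natural join on region: {(mkt, 38, 20, Alpha, 12, 18), (mkt, 38, 20, Alpha, 12, 24), (mkt, 38, 20, Alpha, 12, 4), (mkt, 38, 20, Alpha, 12, 8), (mkt, 38, 20, Alpha, 19, 18), (mkt, 38, 20, Alpha, 19, 24), (mkt, 38, 20, Alpha, 19, 4), (mkt, 38, 20, Alpha, 19, 8), (mkt, 38, 20, Alpha, 24, 18), (mkt, 38, 20, Alpha, 24, 24), (mkt, 38, 20, Alpha, 24, 4), (mkt, 38, 20, Alpha, 24, 8), (mkt, 38, 20, Alpha, 25, 18), (mkt, 38, 20, Alpha, 25, 24), (mkt, 38, 20, Alpha, 25, 4), (mkt, 38, 20, Alpha, 25, 8), (mkt, 38, 20, Alpha, 28, 18), (mkt, 38, 20, Alpha, 28, 24), (mkt, 38, 20, Alpha, 28, 4), (mkt, 38, 20, Alpha, 28, 8), (mkt, 38, 20, Alpha, 30, 18), (mkt, 38, 20, Alpha, 30, 24), (mkt, 38, 20, Alpha, 30, 4), (mkt, 38, 20, Alpha, 30, 8), (mkt, 38, 3, Zephyr, 12, 18), (mkt, 38, 3, Zephyr, 12, 24), (mkt, 38, 3, Zephyr, 12, 4), (mkt, 38, 3, Zephyr, 12, 8), (mkt, 38, 3, Zephyr, 19, 18), (mkt, 38, 3, Zephyr, 19, 24), (mkt, 38, 3, Zephyr, 19, 4), (mkt, 38, 3, Zephyr, 19, 8), (mkt, 38, 3, Zephyr, 24, 18), (mkt, 38, 3, Zephyr, 24, 24), (mkt, 38, 3, Zephyr, 24, 4), (mkt, 38, 3, Zephyr, 24, 8), (mkt, 38, 3, Zephyr, 25, 18), (mkt, 38, 3, Zephyr, 25, 24), (mkt, 38, 3, Zephyr, 25, 4), (mkt, 38, 3, Zephyr, 25, 8), (mkt, 38, 3, Zephyr, 28, 18), (mkt, 38, 3, Zephyr, 28, 24), (mkt, 38, 3, Zephyr, 28, 4), (mkt, 38, 3, Zephyr, 28, 8), (mkt, 38, 3, Zephyr, 30, 18), (mkt, 38, 3, Zephyr, 30, 24), (mkt, 38, 3, Zephyr, 30, 4), (mkt, 38, 3, Zephyr, 30, 8)}
Keep only column(s) price, qty, region, sid, cid: {(20, 12, mkt, 38, 18), (20, 12, mkt, 38, 24), (20, 12, mkt, 38, 4), (20, 12, mkt, 38, 8), (20, 19, mkt, 38, 18), (20, 19, mkt, 38, 24), (20, 19, mkt, 38, 4), (20, 19, mkt, 38, 8), (20, 24, mkt, 38, 18), (20, 24, mkt, 38, 24), (20, 24, mkt, 38, 4), (20, 24, mkt, 38, 8), (20, 25, mkt, 38, 18), (20, 25, mkt, 38, 24), (20, 25, mkt, 38, 4), (20, 25, mkt, 38, 8), (20, 28, mkt, 38, 18), (20, 28, mkt, 38, 24), (20, 28, mkt, 38, 4), (20, 28, mkt, 38, 8), (20, 30, mkt, 38, 18), (20, 30, mkt, 38, 24), (20, 30, mkt, 38, 4), (20, 30, mkt, 38, 8), (3, 12, mkt, 38, 18), (3, 12, mkt, 38, 24), (3, 12, mkt, 38, 4), (3, 12, mkt, 38, 8), (3, 19, mkt, 38, 18), (3, 19, mkt, 38, 24), (3, 19, mkt, 38, 4), (3, 19, mkt, 38, 8), (3, 24, mkt, 38, 18), (3, 24, mkt, 38, 24), (3, 24, mkt, 38, 4), (3, 24, mkt, 38, 8), (3, 25, mkt, 38, 18), (3, 25, mkt, 38, 24), (3, 25, mkt, 38, 4), (3, 25, mkt, 38, 8), (3, 28, mkt, 38, 18), (3, 28, mkt, 38, 24), (3, 28, mkt, 38, 4), (3, 28, mkt, 38, 8), (3, 30, mkt, 38, 18), (3, 30, mkt, 38, 24), (3, 30, mkt, 38, 4), (3, 30, mkt, 38, 8)}
σ[cid ≤ 18]: keep tuples satisfying cid ≤ 18 → {(20, 12, mkt, 38, 18), (20, 12, mkt, 38, 4), (20, 12, mkt, 38, 8), (20, 19, mkt, 38, 18), (20, 19, mkt, 38, 4), (20, 19, mkt, 38, 8), (20, 24, mkt, 38, 18), (20, 24, mkt, 38, 4), (20, 24, mkt, 38, 8), (20, 25, mkt, 38, 18), (20, 25, mkt, 38, 4), (20, 25, mkt, 38, 8), (20, 28, mkt, 38, 18), (20, 28, mkt, 38, 4), (20, 28, mkt, 38, 8), (20, 30, mkt, 38, 18), (20, 30, mkt, 38, 4), (20, 30, mkt, 38, 8), (3, 12, mkt, 38, 18), (3, 12, mkt, 38, 4), (3, 12, mkt, 38, 8), (3, 19, mkt, 38, 18), (3, 19, mkt, 38, 4), (3, 19, mkt, 38, 8), (3, 24, mkt, 38, 18), (3, 24, mkt, 38, 4), (3, 24, mkt, 38, 8), (3, 25, mkt, 38, 18), (3, 25, mkt, 38, 4), (3, 25, mkt, 38, 8), (3, 28, mkt, 38, 18), (3, 28, mkt, 38, 4), (3, 28, mkt, 38, 8), (3, 30, mkt, 38, 18), (3, 30, mkt, 38, 4), (3, 30, mkt, 38, 8)}
Keep only column(s) price, qty, region (24 duplicate(s) eliminated): {(20, 12, mkt), (20, 19, mkt), (20, 24, mkt), (20, 25, mkt), (20, 28, mkt), (20, 30, mkt), (3, 12, mkt), (3, 19, mkt), (3, 24, mkt), (3, 25, mkt), (3, 28, mkt), (3, 30, mkt)}

{(20, 12, mkt), (20, 19, mkt), (20, 24, mkt), (20, 25, mkt), (20, 28, mkt), (20, 30, mkt), (3, 12, mkt), (3, 19, mkt), (3, 24, mkt), (3, 25, mkt), (3, 28, mkt), (3, 30, mkt)}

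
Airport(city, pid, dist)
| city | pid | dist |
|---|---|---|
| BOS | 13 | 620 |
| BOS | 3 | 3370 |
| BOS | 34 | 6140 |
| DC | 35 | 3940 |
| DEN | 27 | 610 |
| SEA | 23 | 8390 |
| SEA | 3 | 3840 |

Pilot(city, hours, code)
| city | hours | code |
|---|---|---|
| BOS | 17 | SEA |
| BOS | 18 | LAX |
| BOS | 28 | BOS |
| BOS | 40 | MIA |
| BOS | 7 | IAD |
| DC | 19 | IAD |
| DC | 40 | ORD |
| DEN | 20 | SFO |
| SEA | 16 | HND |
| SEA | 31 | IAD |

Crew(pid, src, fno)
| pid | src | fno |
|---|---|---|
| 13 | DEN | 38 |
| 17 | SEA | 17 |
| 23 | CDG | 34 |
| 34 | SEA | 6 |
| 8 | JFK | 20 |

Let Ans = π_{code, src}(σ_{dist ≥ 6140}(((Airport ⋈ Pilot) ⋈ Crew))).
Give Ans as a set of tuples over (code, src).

Airport ⋈ Pilot (natural join on city): {(BOS, 13, 620, 17, SEA), (BOS, 13, 620, 18, LAX), (BOS, 13, 620, 28, BOS), (BOS, 13, 620, 40, MIA), (BOS, 13, 620, 7, IAD), (BOS, 3, 3370, 17, SEA), (BOS, 3, 3370, 18, LAX), (BOS, 3, 3370, 28, BOS), (BOS, 3, 3370, 40, MIA), (BOS, 3, 3370, 7, IAD), (BOS, 34, 6140, 17, SEA), (BOS, 34, 6140, 18, LAX), (BOS, 34, 6140, 28, BOS), (BOS, 34, 6140, 40, MIA), (BOS, 34, 6140, 7, IAD), (DC, 35, 3940, 19, IAD), (DC, 35, 3940, 40, ORD), (DEN, 27, 610, 20, SFO), (SEA, 23, 8390, 16, HND), (SEA, 23, 8390, 31, IAD), (SEA, 3, 3840, 16, HND), (SEA, 3, 3840, 31, IAD)}
(Airport ⋈ Pilot) ⋈ Crew (natural join on pid): {(BOS, 13, 620, 17, SEA, DEN, 38), (BOS, 13, 620, 18, LAX, DEN, 38), (BOS, 13, 620, 28, BOS, DEN, 38), (BOS, 13, 620, 40, MIA, DEN, 38), (BOS, 13, 620, 7, IAD, DEN, 38), (BOS, 34, 6140, 17, SEA, SEA, 6), (BOS, 34, 6140, 18, LAX, SEA, 6), (BOS, 34, 6140, 28, BOS, SEA, 6), (BOS, 34, 6140, 40, MIA, SEA, 6), (BOS, 34, 6140, 7, IAD, SEA, 6), (SEA, 23, 8390, 16, HND, CDG, 34), (SEA, 23, 8390, 31, IAD, CDG, 34)}
Apply σ_{dist ≥ 6140}; surviving tuples: {(BOS, 34, 6140, 17, SEA, SEA, 6), (BOS, 34, 6140, 18, LAX, SEA, 6), (BOS, 34, 6140, 28, BOS, SEA, 6), (BOS, 34, 6140, 40, MIA, SEA, 6), (BOS, 34, 6140, 7, IAD, SEA, 6), (SEA, 23, 8390, 16, HND, CDG, 34), (SEA, 23, 8390, 31, IAD, CDG, 34)}
Projecting to code, src: {(BOS, SEA), (HND, CDG), (IAD, CDG), (IAD, SEA), (LAX, SEA), (MIA, SEA), (SEA, SEA)}

{(BOS, SEA), (HND, CDG), (IAD, CDG), (IAD, SEA), (LAX, SEA), (MIA, SEA), (SEA, SEA)}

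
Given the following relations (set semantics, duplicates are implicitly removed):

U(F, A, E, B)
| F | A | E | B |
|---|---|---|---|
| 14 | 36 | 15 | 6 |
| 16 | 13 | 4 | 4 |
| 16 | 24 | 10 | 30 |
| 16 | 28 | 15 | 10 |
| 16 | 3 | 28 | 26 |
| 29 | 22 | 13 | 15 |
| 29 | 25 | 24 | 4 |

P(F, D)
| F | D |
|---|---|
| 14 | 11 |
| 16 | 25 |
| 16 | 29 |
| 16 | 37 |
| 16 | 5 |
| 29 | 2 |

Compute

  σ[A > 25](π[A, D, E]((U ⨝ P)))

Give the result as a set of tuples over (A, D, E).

{(28, 25, 15), (28, 29, 15), (28, 37, 15), (28, 5, 15), (36, 11, 15)}

Joining U and P on F yields {(14, 36, 15, 6, 11), (16, 13, 4, 4, 25), (16, 13, 4, 4, 29), (16, 13, 4, 4, 37), (16, 13, 4, 4, 5), (16, 24, 10, 30, 25), (16, 24, 10, 30, 29), (16, 24, 10, 30, 37), (16, 24, 10, 30, 5), (16, 28, 15, 10, 25), (16, 28, 15, 10, 29), (16, 28, 15, 10, 37), (16, 28, 15, 10, 5), (16, 3, 28, 26, 25), (16, 3, 28, 26, 29), (16, 3, 28, 26, 37), (16, 3, 28, 26, 5), (29, 22, 13, 15, 2), (29, 25, 24, 4, 2)}.
π[A, D, E]: project onto (A, D, E) → {(13, 25, 4), (13, 29, 4), (13, 37, 4), (13, 5, 4), (22, 2, 13), (24, 25, 10), (24, 29, 10), (24, 37, 10), (24, 5, 10), (25, 2, 24), (28, 25, 15), (28, 29, 15), (28, 37, 15), (28, 5, 15), (3, 25, 28), (3, 29, 28), (3, 37, 28), (3, 5, 28), (36, 11, 15)}
Apply σ_{A > 25}; surviving tuples: {(28, 25, 15), (28, 29, 15), (28, 37, 15), (28, 5, 15), (36, 11, 15)}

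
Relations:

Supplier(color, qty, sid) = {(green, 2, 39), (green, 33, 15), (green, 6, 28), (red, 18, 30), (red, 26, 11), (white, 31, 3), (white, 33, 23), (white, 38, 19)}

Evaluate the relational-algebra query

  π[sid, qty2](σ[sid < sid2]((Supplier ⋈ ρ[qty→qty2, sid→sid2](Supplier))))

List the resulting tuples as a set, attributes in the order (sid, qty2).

{(11, 18), (15, 2), (15, 6), (19, 33), (28, 2), (3, 33), (3, 38)}

ρ[qty→qty2, sid→sid2]: schema becomes (color, qty2, sid2); tuples unchanged.
Supplier ⋈ ρ[qty→qty2, sid→sid2](Supplier) (natural join on color): {(green, 2, 39, 2, 39), (green, 2, 39, 33, 15), (green, 2, 39, 6, 28), (green, 33, 15, 2, 39), (green, 33, 15, 33, 15), (green, 33, 15, 6, 28), (green, 6, 28, 2, 39), (green, 6, 28, 33, 15), (green, 6, 28, 6, 28), (red, 18, 30, 18, 30), (red, 18, 30, 26, 11), (red, 26, 11, 18, 30), (red, 26, 11, 26, 11), (white, 31, 3, 31, 3), (white, 31, 3, 33, 23), (white, 31, 3, 38, 19), (white, 33, 23, 31, 3), (white, 33, 23, 33, 23), (white, 33, 23, 38, 19), (white, 38, 19, 31, 3), (white, 38, 19, 33, 23), (white, 38, 19, 38, 19)}
σ[sid < sid2]: keep tuples satisfying sid < sid2 → {(green, 33, 15, 2, 39), (green, 33, 15, 6, 28), (green, 6, 28, 2, 39), (red, 26, 11, 18, 30), (white, 31, 3, 33, 23), (white, 31, 3, 38, 19), (white, 38, 19, 33, 23)}
Projecting to sid, qty2: {(11, 18), (15, 2), (15, 6), (19, 33), (28, 2), (3, 33), (3, 38)}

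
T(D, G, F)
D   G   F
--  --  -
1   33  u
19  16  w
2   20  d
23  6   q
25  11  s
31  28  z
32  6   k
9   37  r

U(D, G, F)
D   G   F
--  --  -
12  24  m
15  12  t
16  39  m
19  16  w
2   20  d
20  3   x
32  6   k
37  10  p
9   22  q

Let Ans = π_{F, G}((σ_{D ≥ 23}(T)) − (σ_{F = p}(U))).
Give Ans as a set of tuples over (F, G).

{(k, 6), (q, 6), (s, 11), (z, 28)}

Apply σ_{D ≥ 23}; surviving tuples: {(23, 6, q), (25, 11, s), (31, 28, z), (32, 6, k)}
Apply σ_{F = p}; surviving tuples: {(37, 10, p)}
Difference: {(23, 6, q), (25, 11, s), (31, 28, z), (32, 6, k)} with {(37, 10, p)} → {(23, 6, q), (25, 11, s), (31, 28, z), (32, 6, k)}
Keep only column(s) F, G: {(k, 6), (q, 6), (s, 11), (z, 28)}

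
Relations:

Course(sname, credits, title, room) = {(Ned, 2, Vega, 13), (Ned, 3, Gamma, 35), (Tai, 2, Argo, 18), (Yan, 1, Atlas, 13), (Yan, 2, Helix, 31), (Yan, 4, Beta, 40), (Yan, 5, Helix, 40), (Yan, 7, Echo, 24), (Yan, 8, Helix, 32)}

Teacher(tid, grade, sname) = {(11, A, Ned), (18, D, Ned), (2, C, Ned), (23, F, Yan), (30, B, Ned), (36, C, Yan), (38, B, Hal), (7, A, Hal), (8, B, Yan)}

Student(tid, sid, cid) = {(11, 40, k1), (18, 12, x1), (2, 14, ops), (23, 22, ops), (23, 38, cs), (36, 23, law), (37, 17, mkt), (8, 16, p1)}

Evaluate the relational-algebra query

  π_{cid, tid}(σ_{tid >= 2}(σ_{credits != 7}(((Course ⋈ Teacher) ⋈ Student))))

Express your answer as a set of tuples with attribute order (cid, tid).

Natural join on sname: {(Ned, 2, Vega, 13, 11, A), (Ned, 2, Vega, 13, 18, D), (Ned, 2, Vega, 13, 2, C), (Ned, 2, Vega, 13, 30, B), (Ned, 3, Gamma, 35, 11, A), (Ned, 3, Gamma, 35, 18, D), (Ned, 3, Gamma, 35, 2, C), (Ned, 3, Gamma, 35, 30, B), (Yan, 1, Atlas, 13, 23, F), (Yan, 1, Atlas, 13, 36, C), (Yan, 1, Atlas, 13, 8, B), (Yan, 2, Helix, 31, 23, F), (Yan, 2, Helix, 31, 36, C), (Yan, 2, Helix, 31, 8, B), (Yan, 4, Beta, 40, 23, F), (Yan, 4, Beta, 40, 36, C), (Yan, 4, Beta, 40, 8, B), (Yan, 5, Helix, 40, 23, F), (Yan, 5, Helix, 40, 36, C), (Yan, 5, Helix, 40, 8, B), (Yan, 7, Echo, 24, 23, F), (Yan, 7, Echo, 24, 36, C), (Yan, 7, Echo, 24, 8, B), (Yan, 8, Helix, 32, 23, F), (Yan, 8, Helix, 32, 36, C), (Yan, 8, Helix, 32, 8, B)}
Natural join on tid: {(Ned, 2, Vega, 13, 11, A, 40, k1), (Ned, 2, Vega, 13, 18, D, 12, x1), (Ned, 2, Vega, 13, 2, C, 14, ops), (Ned, 3, Gamma, 35, 11, A, 40, k1), (Ned, 3, Gamma, 35, 18, D, 12, x1), (Ned, 3, Gamma, 35, 2, C, 14, ops), (Yan, 1, Atlas, 13, 23, F, 22, ops), (Yan, 1, Atlas, 13, 23, F, 38, cs), (Yan, 1, Atlas, 13, 36, C, 23, law), (Yan, 1, Atlas, 13, 8, B, 16, p1), (Yan, 2, Helix, 31, 23, F, 22, ops), (Yan, 2, Helix, 31, 23, F, 38, cs), (Yan, 2, Helix, 31, 36, C, 23, law), (Yan, 2, Helix, 31, 8, B, 16, p1), (Yan, 4, Beta, 40, 23, F, 22, ops), (Yan, 4, Beta, 40, 23, F, 38, cs), (Yan, 4, Beta, 40, 36, C, 23, law), (Yan, 4, Beta, 40, 8, B, 16, p1), (Yan, 5, Helix, 40, 23, F, 22, ops), (Yan, 5, Helix, 40, 23, F, 38, cs), (Yan, 5, Helix, 40, 36, C, 23, law), (Yan, 5, Helix, 40, 8, B, 16, p1), (Yan, 7, Echo, 24, 23, F, 22, ops), (Yan, 7, Echo, 24, 23, F, 38, cs), (Yan, 7, Echo, 24, 36, C, 23, law), (Yan, 7, Echo, 24, 8, B, 16, p1), (Yan, 8, Helix, 32, 23, F, 22, ops), (Yan, 8, Helix, 32, 23, F, 38, cs), (Yan, 8, Helix, 32, 36, C, 23, law), (Yan, 8, Helix, 32, 8, B, 16, p1)}
σ[credits != 7]: keep tuples satisfying credits != 7 → {(Ned, 2, Vega, 13, 11, A, 40, k1), (Ned, 2, Vega, 13, 18, D, 12, x1), (Ned, 2, Vega, 13, 2, C, 14, ops), (Ned, 3, Gamma, 35, 11, A, 40, k1), (Ned, 3, Gamma, 35, 18, D, 12, x1), (Ned, 3, Gamma, 35, 2, C, 14, ops), (Yan, 1, Atlas, 13, 23, F, 22, ops), (Yan, 1, Atlas, 13, 23, F, 38, cs), (Yan, 1, Atlas, 13, 36, C, 23, law), (Yan, 1, Atlas, 13, 8, B, 16, p1), (Yan, 2, Helix, 31, 23, F, 22, ops), (Yan, 2, Helix, 31, 23, F, 38, cs), (Yan, 2, Helix, 31, 36, C, 23, law), (Yan, 2, Helix, 31, 8, B, 16, p1), (Yan, 4, Beta, 40, 23, F, 22, ops), (Yan, 4, Beta, 40, 23, F, 38, cs), (Yan, 4, Beta, 40, 36, C, 23, law), (Yan, 4, Beta, 40, 8, B, 16, p1), (Yan, 5, Helix, 40, 23, F, 22, ops), (Yan, 5, Helix, 40, 23, F, 38, cs), (Yan, 5, Helix, 40, 36, C, 23, law), (Yan, 5, Helix, 40, 8, B, 16, p1), (Yan, 8, Helix, 32, 23, F, 22, ops), (Yan, 8, Helix, 32, 23, F, 38, cs), (Yan, 8, Helix, 32, 36, C, 23, law), (Yan, 8, Helix, 32, 8, B, 16, p1)}
σ[tid >= 2]: keep tuples satisfying tid >= 2 → {(Ned, 2, Vega, 13, 11, A, 40, k1), (Ned, 2, Vega, 13, 18, D, 12, x1), (Ned, 2, Vega, 13, 2, C, 14, ops), (Ned, 3, Gamma, 35, 11, A, 40, k1), (Ned, 3, Gamma, 35, 18, D, 12, x1), (Ned, 3, Gamma, 35, 2, C, 14, ops), (Yan, 1, Atlas, 13, 23, F, 22, ops), (Yan, 1, Atlas, 13, 23, F, 38, cs), (Yan, 1, Atlas, 13, 36, C, 23, law), (Yan, 1, Atlas, 13, 8, B, 16, p1), (Yan, 2, Helix, 31, 23, F, 22, ops), (Yan, 2, Helix, 31, 23, F, 38, cs), (Yan, 2, Helix, 31, 36, C, 23, law), (Yan, 2, Helix, 31, 8, B, 16, p1), (Yan, 4, Beta, 40, 23, F, 22, ops), (Yan, 4, Beta, 40, 23, F, 38, cs), (Yan, 4, Beta, 40, 36, C, 23, law), (Yan, 4, Beta, 40, 8, B, 16, p1), (Yan, 5, Helix, 40, 23, F, 22, ops), (Yan, 5, Helix, 40, 23, F, 38, cs), (Yan, 5, Helix, 40, 36, C, 23, law), (Yan, 5, Helix, 40, 8, B, 16, p1), (Yan, 8, Helix, 32, 23, F, 22, ops), (Yan, 8, Helix, 32, 23, F, 38, cs), (Yan, 8, Helix, 32, 36, C, 23, law), (Yan, 8, Helix, 32, 8, B, 16, p1)}
π[cid, tid]: project onto (cid, tid) (19 duplicate(s) eliminated) → {(cs, 23), (k1, 11), (law, 36), (ops, 2), (ops, 23), (p1, 8), (x1, 18)}

{(cs, 23), (k1, 11), (law, 36), (ops, 2), (ops, 23), (p1, 8), (x1, 18)}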